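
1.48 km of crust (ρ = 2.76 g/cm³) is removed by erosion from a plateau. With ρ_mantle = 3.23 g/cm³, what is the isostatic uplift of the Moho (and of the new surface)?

1.26 km

Unloading: uplift u = e ρ_c/ρ_m = 1.48 km × 2.76/3.23 = 1.26 km.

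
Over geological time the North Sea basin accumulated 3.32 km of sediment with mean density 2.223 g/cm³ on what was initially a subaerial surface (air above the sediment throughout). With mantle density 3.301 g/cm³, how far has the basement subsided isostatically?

2.24 km

Subaerial load: s = t ρ_sed / ρ_m = 3.32 km × 2.223/3.301 = 2.24 km.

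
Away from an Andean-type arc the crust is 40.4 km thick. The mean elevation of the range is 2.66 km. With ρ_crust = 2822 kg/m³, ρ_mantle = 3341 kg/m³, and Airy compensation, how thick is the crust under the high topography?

57.5 km

Root depth r = h ρ_c / (ρ_m − ρ_c) = 2.66 km × 2822 / 519 = 14.46 km.
Total thickness = T + h + r = 40.4 km + 2.66 km + 14.46 km = 57.5 km.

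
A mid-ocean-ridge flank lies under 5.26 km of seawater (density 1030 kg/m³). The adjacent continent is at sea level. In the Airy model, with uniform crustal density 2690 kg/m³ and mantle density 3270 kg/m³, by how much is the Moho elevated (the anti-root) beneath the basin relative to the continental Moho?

15.1 km

Isostatic balance requires: replacing crust with seawater at the top is compensated by replacing crust with mantle at the base: d (ρ_c − ρ_w) = a (ρ_m − ρ_c).
a = d (ρ_c − ρ_w)/(ρ_m − ρ_c) = 5.26 km × 1660/580 = 15.1 km.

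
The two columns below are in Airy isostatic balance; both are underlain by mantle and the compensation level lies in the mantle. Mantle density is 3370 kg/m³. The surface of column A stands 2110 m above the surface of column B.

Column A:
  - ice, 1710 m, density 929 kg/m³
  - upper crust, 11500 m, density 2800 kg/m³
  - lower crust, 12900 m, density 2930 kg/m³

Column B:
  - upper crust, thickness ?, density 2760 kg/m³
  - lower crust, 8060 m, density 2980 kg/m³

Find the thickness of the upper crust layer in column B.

Take the compensation level at the base of the deeper column (depth z_c below the surface of column A) and equate Σ ρ_i t_i down to z_c; mantle fills any gap and the z_c terms cancel.
Column A: 1710×929 + 11500×2800 + 12900×2930 + (z_c − 26110)×3370
Column B: 2110×0 + x×2760 + 8060×2980 + (z_c − 2110 − 8060 − x)×3370
The z_c×3370 term appears on both sides and cancels. Collect the known terms of each column as K = Σ(ρt)_known − 3370 × (depth of known layers): K_A = 71585590 − 3370×26110 = −16405110; K_B = 24018800 − 3370×(2110 + 8060) = −10254100.
Balance: K_A = K_B − x×(3370 − 2760), so x = (K_B − K_A)/(3370 − 2760) = 6151010/610 = 10100 m.

10100 m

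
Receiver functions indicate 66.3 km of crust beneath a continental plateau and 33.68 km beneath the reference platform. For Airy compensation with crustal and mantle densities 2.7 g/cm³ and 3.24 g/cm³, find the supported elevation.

Excess crust Δ = 66.3 km − 33.68 km = 32.62 km, split between elevation h and root r with h + r = Δ.
Airy balance ρ_c h = (ρ_m − ρ_c) r gives r = h ρ_c/(ρ_m − ρ_c), so h (1 + ρ_c/(ρ_m − ρ_c)) = Δ, i.e. h = Δ (ρ_m − ρ_c)/ρ_m.
h = 32.62 km × 0.54/3.24 = 5.44 km.

5.44 km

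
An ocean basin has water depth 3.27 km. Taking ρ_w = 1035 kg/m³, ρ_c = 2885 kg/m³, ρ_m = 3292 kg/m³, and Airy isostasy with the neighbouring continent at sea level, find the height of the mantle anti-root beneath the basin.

14.9 km

Isostatic balance requires: replacing crust with seawater at the top is compensated by replacing crust with mantle at the base: d (ρ_c − ρ_w) = a (ρ_m − ρ_c).
a = d (ρ_c − ρ_w)/(ρ_m − ρ_c) = 3.27 km × 1850/407 = 14.9 km.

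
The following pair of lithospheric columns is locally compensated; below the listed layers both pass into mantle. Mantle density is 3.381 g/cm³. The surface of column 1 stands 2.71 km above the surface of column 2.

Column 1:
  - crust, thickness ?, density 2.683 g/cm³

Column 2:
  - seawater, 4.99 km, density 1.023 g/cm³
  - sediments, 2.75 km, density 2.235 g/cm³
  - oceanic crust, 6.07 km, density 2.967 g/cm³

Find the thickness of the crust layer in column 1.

38.1 km

Take the compensation level at the base of the deeper column (depth z_c below the surface of column 1) and equate Σ ρ_i t_i down to z_c; mantle fills any gap and the z_c terms cancel.
Column 1: x×2.683 + (z_c − 0 − x)×3.381
Column 2: 2.71×0 + 4.99×1.023 + 2.75×2.235 + 6.07×2.967 + (z_c − 2.71 − 13.81)×3.381
The z_c×3.381 term appears on both sides and cancels. Collect the known terms of each column as K = Σ(ρt)_known − 3.381 × (depth of known layers): K_1 = 0 − 3.381×0 = 0; K_2 = 29.26071 − 3.381×(2.71 + 13.81) = −26.59341.
Balance: K_1 − x×(3.381 − 2.683) = K_2, so x = (K_1 − K_2)/(3.381 − 2.683) = 26.5934/0.698 = 38.1 km.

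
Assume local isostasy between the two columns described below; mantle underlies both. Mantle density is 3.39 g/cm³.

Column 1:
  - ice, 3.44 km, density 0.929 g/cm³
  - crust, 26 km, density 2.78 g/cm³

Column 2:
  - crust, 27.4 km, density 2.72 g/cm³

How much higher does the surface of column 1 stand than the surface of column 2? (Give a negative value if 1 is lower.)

1.76 km

For any compensation level in the mantle, the mantle terms cancel and isostasy reduces to e = (Σt_1 − Σt_2) − (Σ(ρt)_1 − Σ(ρt)_2) / ρ_m.
Σt_1 = 29.44 km; Σt_2 = 27.4 km; Σ(ρt)_1 = 75.47576; Σ(ρt)_2 = 74.528 (in km·g/cm³).
e = (29.44 − 27.4) − (75.47576 − 74.528) / 3.39 = 1.76 km.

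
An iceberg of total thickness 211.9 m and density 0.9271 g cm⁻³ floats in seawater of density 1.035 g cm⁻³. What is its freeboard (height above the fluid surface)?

22.1 m

Floating equilibrium: submerged depth d = t ρ_obj/ρ_fluid = 211.9 m × 0.9271/1.035 = 189.8 m.
Freeboard = t − d = 211.9 m − 189.8 m = 22.1 m.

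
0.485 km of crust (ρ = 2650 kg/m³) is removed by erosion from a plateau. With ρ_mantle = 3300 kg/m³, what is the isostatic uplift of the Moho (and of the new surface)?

Unloading: uplift u = e ρ_c/ρ_m = 0.485 km × 2650/3300 = 0.389 km.

0.389 km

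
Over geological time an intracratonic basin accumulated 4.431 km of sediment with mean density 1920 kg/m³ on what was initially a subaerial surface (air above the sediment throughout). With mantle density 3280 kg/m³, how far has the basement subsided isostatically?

Subaerial load: s = t ρ_sed / ρ_m = 4.431 km × 1920/3280 = 2.59 km.

2.59 km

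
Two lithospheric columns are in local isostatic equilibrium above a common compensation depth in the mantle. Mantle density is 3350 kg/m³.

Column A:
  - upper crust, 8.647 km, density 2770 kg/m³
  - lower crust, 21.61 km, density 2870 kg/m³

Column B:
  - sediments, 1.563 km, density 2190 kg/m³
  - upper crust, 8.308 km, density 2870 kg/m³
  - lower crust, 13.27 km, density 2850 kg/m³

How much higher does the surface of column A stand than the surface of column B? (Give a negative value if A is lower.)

For any compensation level in the mantle, the mantle terms cancel and isostasy reduces to e = (Σt_A − Σt_B) − (Σ(ρt)_A − Σ(ρt)_B) / ρ_m.
Σt_A = 30.257 km; Σt_B = 23.141 km; Σ(ρt)_A = 85972.89; Σ(ρt)_B = 65086.43 (in km·kg/m³).
e = (30.257 − 23.141) − (85972.89 − 65086.43) / 3350 = 0.881 km.

0.881 km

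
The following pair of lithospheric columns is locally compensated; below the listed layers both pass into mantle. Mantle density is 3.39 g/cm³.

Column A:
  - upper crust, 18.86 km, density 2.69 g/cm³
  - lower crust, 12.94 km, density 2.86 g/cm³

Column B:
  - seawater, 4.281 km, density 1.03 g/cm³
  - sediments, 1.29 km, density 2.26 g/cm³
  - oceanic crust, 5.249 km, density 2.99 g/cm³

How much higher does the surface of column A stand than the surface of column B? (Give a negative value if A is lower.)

For any compensation level in the mantle, the mantle terms cancel and isostasy reduces to e = (Σt_A − Σt_B) − (Σ(ρt)_A − Σ(ρt)_B) / ρ_m.
Σt_A = 31.8 km; Σt_B = 10.82 km; Σ(ρt)_A = 87.7418; Σ(ρt)_B = 23.01934 (in km·g/cm³).
e = (31.8 − 10.82) − (87.7418 − 23.01934) / 3.39 = 1.89 km.

1.89 km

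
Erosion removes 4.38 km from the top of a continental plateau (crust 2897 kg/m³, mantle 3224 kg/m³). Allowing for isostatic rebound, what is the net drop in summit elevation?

Rebound u = e ρ_c/ρ_m = 4.38 km × 2897/3224 = 3.936 km.
Net surface drop = e − u = 4.38 km − 3.936 km = e (ρ_m − ρ_c)/ρ_m = 0.444 km.

0.444 km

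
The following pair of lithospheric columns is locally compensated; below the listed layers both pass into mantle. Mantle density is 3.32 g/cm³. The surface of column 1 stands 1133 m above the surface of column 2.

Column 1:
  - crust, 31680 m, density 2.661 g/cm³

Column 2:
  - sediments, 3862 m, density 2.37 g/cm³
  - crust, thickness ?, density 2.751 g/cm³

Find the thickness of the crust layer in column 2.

23600 m

Take the compensation level at the base of the deeper column (depth z_c below the surface of column 1) and equate Σ ρ_i t_i down to z_c; mantle fills any gap and the z_c terms cancel.
Column 1: 31680×2.661 + (z_c − 31680)×3.32
Column 2: 1133×0 + 3862×2.37 + x×2.751 + (z_c − 1133 − 3862 − x)×3.32
The z_c×3.32 term appears on both sides and cancels. Collect the known terms of each column as K = Σ(ρt)_known − 3.32 × (depth of known layers): K_1 = 84300.48 − 3.32×31680 = −20877.12; K_2 = 9152.94 − 3.32×(1133 + 3862) = −7430.46.
Balance: K_1 = K_2 − x×(3.32 − 2.751), so x = (K_2 − K_1)/(3.32 − 2.751) = 13446.7/0.569 = 23600 m.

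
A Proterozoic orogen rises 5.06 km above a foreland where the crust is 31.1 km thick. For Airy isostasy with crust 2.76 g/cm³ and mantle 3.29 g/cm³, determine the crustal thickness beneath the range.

62.5 km

Root depth r = h ρ_c / (ρ_m − ρ_c) = 5.06 km × 2.76 / 0.53 = 26.35 km.
Total thickness = T + h + r = 31.1 km + 5.06 km + 26.35 km = 62.5 km.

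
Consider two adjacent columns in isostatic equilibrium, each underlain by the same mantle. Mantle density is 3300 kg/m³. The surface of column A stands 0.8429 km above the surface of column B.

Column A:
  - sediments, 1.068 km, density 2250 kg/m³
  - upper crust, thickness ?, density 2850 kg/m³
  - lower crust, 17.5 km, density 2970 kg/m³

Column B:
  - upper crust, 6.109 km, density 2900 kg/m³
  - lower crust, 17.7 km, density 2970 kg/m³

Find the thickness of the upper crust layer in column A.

9.27 km

Take the compensation level at the base of the deeper column (depth z_c below the surface of column A) and equate Σ ρ_i t_i down to z_c; mantle fills any gap and the z_c terms cancel.
Column A: 1.068×2250 + x×2850 + 17.5×2970 + (z_c − 18.568 − x)×3300
Column B: 0.8429×0 + 6.109×2900 + 17.7×2970 + (z_c − 0.8429 − 23.809)×3300
The z_c×3300 term appears on both sides and cancels. Collect the known terms of each column as K = Σ(ρt)_known − 3300 × (depth of known layers): K_A = 54378 − 3300×18.568 = −6896.4; K_B = 70285.1 − 3300×(0.8429 + 23.809) = −11066.17.
Balance: K_A − x×(3300 − 2850) = K_B, so x = (K_A − K_B)/(3300 − 2850) = 4169.77/450 = 9.27 km.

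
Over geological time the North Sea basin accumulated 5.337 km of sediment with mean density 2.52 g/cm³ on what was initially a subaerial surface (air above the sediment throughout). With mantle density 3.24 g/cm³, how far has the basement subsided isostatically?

4.15 km

Subaerial load: s = t ρ_sed / ρ_m = 5.337 km × 2.52/3.24 = 4.15 km.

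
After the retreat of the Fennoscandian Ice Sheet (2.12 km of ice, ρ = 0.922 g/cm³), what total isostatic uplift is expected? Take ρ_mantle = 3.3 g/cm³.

0.592 km

Removing the load lets mantle flow back in; uplift u satisfies ρ_ice t = ρ_m u.
u = t ρ_ice/ρ_m = 2.12 km × 0.922/3.3 = 0.592 km.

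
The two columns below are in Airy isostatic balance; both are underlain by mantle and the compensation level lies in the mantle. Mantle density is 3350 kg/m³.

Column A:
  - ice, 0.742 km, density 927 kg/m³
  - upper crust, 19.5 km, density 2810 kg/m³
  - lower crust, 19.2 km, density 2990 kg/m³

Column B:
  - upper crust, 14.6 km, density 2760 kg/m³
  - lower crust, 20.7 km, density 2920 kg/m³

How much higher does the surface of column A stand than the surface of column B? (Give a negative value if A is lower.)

0.515 km

For any compensation level in the mantle, the mantle terms cancel and isostasy reduces to e = (Σt_A − Σt_B) − (Σ(ρt)_A − Σ(ρt)_B) / ρ_m.
Σt_A = 39.442 km; Σt_B = 35.3 km; Σ(ρt)_A = 112890.834; Σ(ρt)_B = 100740 (in km·kg/m³).
e = (39.442 − 35.3) − (112890.834 − 100740) / 3350 = 0.515 km.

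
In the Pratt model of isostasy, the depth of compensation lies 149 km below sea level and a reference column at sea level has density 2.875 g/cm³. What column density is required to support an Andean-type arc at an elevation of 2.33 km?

2.83 g/cm³

Pratt balance: ρ_ref D = ρ (D + h).
ρ = ρ_ref D/(D + h) = 2.875 × 149 km/(149 km + 2.33 km) = 2.83 g/cm³.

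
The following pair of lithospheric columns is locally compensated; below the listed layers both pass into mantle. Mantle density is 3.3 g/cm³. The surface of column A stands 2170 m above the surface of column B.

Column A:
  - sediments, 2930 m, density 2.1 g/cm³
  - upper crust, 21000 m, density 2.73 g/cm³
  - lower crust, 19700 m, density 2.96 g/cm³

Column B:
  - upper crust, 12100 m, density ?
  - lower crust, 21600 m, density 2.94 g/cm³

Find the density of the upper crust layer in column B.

2.7 g/cm³

Take the compensation level at the base of the deeper column (depth z_c below the surface of column A) and equate Σ ρ_i t_i down to z_c; mantle fills any gap and the z_c terms cancel.
Column A: 2930×2.1 + 21000×2.73 + 19700×2.96 + (z_c − 43630)×3.3
Column B: 2170×0 + 12100×ρ + 21600×2.94 + (z_c − 2170 − 33700)×3.3
The z_c×3.3 term appears on both sides and cancels. Collect the known terms of each column as K = Σ(ρt)_known − 3.3 × (depth of known layers): K_A = 121795 − 3.3×43630 = −22184; K_B = 63504 − 3.3×(2170 + 33700) = −54867.
Balance: K_A = K_B + 12100×ρ, so ρ = (K_A − K_B)/12100 = 32683/12100 = 2.7 g/cm³.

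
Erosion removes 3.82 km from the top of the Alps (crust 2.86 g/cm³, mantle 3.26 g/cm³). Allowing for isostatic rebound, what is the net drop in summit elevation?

0.469 km

Rebound u = e ρ_c/ρ_m = 3.82 km × 2.86/3.26 = 3.351 km.
Net surface drop = e − u = 3.82 km − 3.351 km = e (ρ_m − ρ_c)/ρ_m = 0.469 km.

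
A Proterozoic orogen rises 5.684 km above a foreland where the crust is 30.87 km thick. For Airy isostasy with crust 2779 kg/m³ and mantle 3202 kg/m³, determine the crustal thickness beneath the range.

73.9 km

Root depth r = h ρ_c / (ρ_m − ρ_c) = 5.684 km × 2779 / 423 = 37.34 km.
Total thickness = T + h + r = 30.87 km + 5.684 km + 37.34 km = 73.9 km.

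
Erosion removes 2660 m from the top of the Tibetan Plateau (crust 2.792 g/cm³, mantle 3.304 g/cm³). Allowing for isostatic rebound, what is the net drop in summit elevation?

412 m

Rebound u = e ρ_c/ρ_m = 2660 m × 2.792/3.304 = 2248 m.
Net surface drop = e − u = 2660 m − 2248 m = e (ρ_m − ρ_c)/ρ_m = 412 m.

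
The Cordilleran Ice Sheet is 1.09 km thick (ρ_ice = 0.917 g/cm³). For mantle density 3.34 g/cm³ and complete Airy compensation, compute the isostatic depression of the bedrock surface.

In Airy isostatic equilibrium: the ice load ρ_ice t is balanced by mantle displaced below, ρ_m s.
s = t ρ_ice / ρ_m = 1.09 km × 0.917/3.34 = 0.299 km.

0.299 km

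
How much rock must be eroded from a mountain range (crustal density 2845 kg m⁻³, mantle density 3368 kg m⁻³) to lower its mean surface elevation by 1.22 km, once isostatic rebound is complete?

7.86 km

Net drop Δ = e − u = e − e ρ_c/ρ_m = e (ρ_m − ρ_c)/ρ_m.
e = Δ ρ_m/(ρ_m − ρ_c) = 1.22 km × 3368/523 = 7.86 km.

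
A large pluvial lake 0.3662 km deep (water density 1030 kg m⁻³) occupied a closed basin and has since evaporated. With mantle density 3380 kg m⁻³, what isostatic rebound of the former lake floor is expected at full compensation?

u = d ρ_w/ρ_m = 0.3662 km × 1030/3380 = 0.112 km.

0.112 km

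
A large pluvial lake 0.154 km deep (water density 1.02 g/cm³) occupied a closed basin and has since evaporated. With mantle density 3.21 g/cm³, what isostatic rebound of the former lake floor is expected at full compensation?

u = d ρ_w/ρ_m = 0.154 km × 1.02/3.21 = 0.0489 km.

0.0489 km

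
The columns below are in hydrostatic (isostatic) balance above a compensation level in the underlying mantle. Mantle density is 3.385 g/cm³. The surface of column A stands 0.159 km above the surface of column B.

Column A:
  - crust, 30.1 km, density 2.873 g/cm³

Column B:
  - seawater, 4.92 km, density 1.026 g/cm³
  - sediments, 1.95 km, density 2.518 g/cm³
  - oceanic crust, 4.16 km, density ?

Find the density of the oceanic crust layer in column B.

3.01 g/cm³

Take the compensation level at the base of the deeper column (depth z_c below the surface of column A) and equate Σ ρ_i t_i down to z_c; mantle fills any gap and the z_c terms cancel.
Column A: 30.1×2.873 + (z_c − 30.1)×3.385
Column B: 0.159×0 + 4.92×1.026 + 1.95×2.518 + 4.16×ρ + (z_c − 0.159 − 11.03)×3.385
The z_c×3.385 term appears on both sides and cancels. Collect the known terms of each column as K = Σ(ρt)_known − 3.385 × (depth of known layers): K_A = 86.4773 − 3.385×30.1 = −15.4112; K_B = 9.95802 − 3.385×(0.159 + 11.03) = −27.916745.
Balance: K_A = K_B + 4.16×ρ, so ρ = (K_A − K_B)/4.16 = 12.5055/4.16 = 3.01 g/cm³.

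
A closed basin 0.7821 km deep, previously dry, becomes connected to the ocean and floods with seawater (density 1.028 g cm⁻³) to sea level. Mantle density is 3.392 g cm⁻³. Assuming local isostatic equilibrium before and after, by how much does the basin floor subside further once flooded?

After flooding the water column is d + s deep. Its weight must equal the weight of mantle displaced by the extra subsidence s: (d + s) ρ_w = s ρ_m.
s = d ρ_w / (ρ_m − ρ_w) = 0.7821 km × 1.028/(3.392 − 1.028) = 0.34 km.

0.34 km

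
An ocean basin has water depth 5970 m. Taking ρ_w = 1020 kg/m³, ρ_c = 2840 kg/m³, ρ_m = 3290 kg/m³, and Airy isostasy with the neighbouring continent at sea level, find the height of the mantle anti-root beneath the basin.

24100 m

By Archimedes' principle applied to the lithosphere: replacing crust with seawater at the top is compensated by replacing crust with mantle at the base: d (ρ_c − ρ_w) = a (ρ_m − ρ_c).
a = d (ρ_c − ρ_w)/(ρ_m − ρ_c) = 5970 m × 1820/450 = 24100 m.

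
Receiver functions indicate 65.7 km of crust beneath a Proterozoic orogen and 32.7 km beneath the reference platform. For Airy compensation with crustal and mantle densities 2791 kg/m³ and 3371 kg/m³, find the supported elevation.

5.68 km

Excess crust Δ = 65.7 km − 32.7 km = 33 km, split between elevation h and root r with h + r = Δ.
Airy balance ρ_c h = (ρ_m − ρ_c) r gives r = h ρ_c/(ρ_m − ρ_c), so h (1 + ρ_c/(ρ_m − ρ_c)) = Δ, i.e. h = Δ (ρ_m − ρ_c)/ρ_m.
h = 33 km × 580/3371 = 5.68 km.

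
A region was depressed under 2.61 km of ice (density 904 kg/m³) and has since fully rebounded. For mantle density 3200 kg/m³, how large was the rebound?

Removing the load lets mantle flow back in; uplift u satisfies ρ_ice t = ρ_m u.
u = t ρ_ice/ρ_m = 2.61 km × 904/3200 = 0.737 km.

0.737 km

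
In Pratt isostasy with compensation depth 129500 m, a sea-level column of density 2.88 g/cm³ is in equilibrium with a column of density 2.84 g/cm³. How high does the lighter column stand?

ρ_ref D = ρ (D + h) → h = D (ρ_ref − ρ)/ρ.
h = 129500 m × (2.88 − 2.84)/2.84 = 1820 m.

1820 m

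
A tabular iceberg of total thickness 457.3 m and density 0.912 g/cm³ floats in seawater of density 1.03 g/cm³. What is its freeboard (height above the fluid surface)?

Floating equilibrium: submerged depth d = t ρ_obj/ρ_fluid = 457.3 m × 0.912/1.03 = 404.9 m.
Freeboard = t − d = 457.3 m − 404.9 m = 52.4 m.

52.4 m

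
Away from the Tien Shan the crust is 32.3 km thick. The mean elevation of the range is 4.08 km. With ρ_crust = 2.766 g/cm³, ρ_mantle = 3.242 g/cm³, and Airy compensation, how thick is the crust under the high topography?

Root depth r = h ρ_c / (ρ_m − ρ_c) = 4.08 km × 2.766 / 0.476 = 23.71 km.
Total thickness = T + h + r = 32.3 km + 4.08 km + 23.71 km = 60.1 km.

60.1 km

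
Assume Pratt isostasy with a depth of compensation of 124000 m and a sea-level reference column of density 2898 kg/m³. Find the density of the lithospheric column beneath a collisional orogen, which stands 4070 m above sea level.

Pratt balance: ρ_ref D = ρ (D + h).
ρ = ρ_ref D/(D + h) = 2898 × 124000 m/(124000 m + 4070 m) = 2810 kg/m³.

2810 kg/m³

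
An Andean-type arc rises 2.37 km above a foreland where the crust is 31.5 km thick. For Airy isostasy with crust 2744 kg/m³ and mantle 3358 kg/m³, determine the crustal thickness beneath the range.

Root depth r = h ρ_c / (ρ_m − ρ_c) = 2.37 km × 2744 / 614 = 10.59 km.
Total thickness = T + h + r = 31.5 km + 2.37 km + 10.59 km = 44.5 km.

44.5 km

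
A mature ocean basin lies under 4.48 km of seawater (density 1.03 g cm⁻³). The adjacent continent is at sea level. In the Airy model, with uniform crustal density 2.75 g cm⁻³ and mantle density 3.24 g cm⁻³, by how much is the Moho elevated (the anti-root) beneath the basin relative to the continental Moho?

15.7 km

Isostatic balance requires: replacing crust with seawater at the top is compensated by replacing crust with mantle at the base: d (ρ_c − ρ_w) = a (ρ_m − ρ_c).
a = d (ρ_c − ρ_w)/(ρ_m − ρ_c) = 4.48 km × 1.72/0.49 = 15.7 km.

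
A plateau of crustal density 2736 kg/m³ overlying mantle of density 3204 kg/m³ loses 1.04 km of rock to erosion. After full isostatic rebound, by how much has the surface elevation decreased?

Rebound u = e ρ_c/ρ_m = 1.04 km × 2736/3204 = 0.8881 km.
Net surface drop = e − u = 1.04 km − 0.8881 km = e (ρ_m − ρ_c)/ρ_m = 0.152 km.

0.152 km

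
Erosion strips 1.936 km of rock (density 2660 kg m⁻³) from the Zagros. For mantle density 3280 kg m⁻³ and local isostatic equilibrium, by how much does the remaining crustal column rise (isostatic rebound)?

1.57 km

Unloading: uplift u = e ρ_c/ρ_m = 1.936 km × 2660/3280 = 1.57 km.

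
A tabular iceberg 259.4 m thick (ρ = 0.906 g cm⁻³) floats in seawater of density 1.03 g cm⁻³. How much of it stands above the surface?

Floating equilibrium: submerged depth d = t ρ_obj/ρ_fluid = 259.4 m × 0.906/1.03 = 228.2 m.
Freeboard = t − d = 259.4 m − 228.2 m = 31.2 m.

31.2 m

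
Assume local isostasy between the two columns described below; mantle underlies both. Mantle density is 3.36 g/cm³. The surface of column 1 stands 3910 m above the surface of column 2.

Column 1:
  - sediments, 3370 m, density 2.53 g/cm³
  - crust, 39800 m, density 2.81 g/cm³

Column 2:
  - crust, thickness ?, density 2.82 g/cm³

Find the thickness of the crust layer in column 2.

21400 m

Take the compensation level at the base of the deeper column (depth z_c below the surface of column 1) and equate Σ ρ_i t_i down to z_c; mantle fills any gap and the z_c terms cancel.
Column 1: 3370×2.53 + 39800×2.81 + (z_c − 43170)×3.36
Column 2: 3910×0 + x×2.82 + (z_c − 3910 − 0 − x)×3.36
The z_c×3.36 term appears on both sides and cancels. Collect the known terms of each column as K = Σ(ρt)_known − 3.36 × (depth of known layers): K_1 = 120364.1 − 3.36×43170 = −24687.1; K_2 = 0 − 3.36×(3910 + 0) = −13137.6.
Balance: K_1 = K_2 − x×(3.36 − 2.82), so x = (K_2 − K_1)/(3.36 − 2.82) = 11549.5/0.54 = 21400 m.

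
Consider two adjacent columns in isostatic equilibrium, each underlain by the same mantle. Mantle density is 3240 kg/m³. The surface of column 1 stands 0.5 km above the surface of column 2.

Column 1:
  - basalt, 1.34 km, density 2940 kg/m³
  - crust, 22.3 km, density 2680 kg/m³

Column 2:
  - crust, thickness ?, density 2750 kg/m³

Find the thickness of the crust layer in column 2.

Take the compensation level at the base of the deeper column (depth z_c below the surface of column 1) and equate Σ ρ_i t_i down to z_c; mantle fills any gap and the z_c terms cancel.
Column 1: 1.34×2940 + 22.3×2680 + (z_c − 23.64)×3240
Column 2: 0.5×0 + x×2750 + (z_c − 0.5 − 0 − x)×3240
The z_c×3240 term appears on both sides and cancels. Collect the known terms of each column as K = Σ(ρt)_known − 3240 × (depth of known layers): K_1 = 63703.6 − 3240×23.64 = −12890; K_2 = 0 − 3240×(0.5 + 0) = −1620.
Balance: K_1 = K_2 − x×(3240 − 2750), so x = (K_2 − K_1)/(3240 − 2750) = 11270/490 = 23 km.

23 km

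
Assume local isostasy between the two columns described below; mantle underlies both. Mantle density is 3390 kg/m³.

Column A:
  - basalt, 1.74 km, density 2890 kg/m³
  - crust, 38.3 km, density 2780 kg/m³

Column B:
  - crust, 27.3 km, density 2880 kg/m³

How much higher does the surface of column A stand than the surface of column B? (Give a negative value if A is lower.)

3.04 km

For any compensation level in the mantle, the mantle terms cancel and isostasy reduces to e = (Σt_A − Σt_B) − (Σ(ρt)_A − Σ(ρt)_B) / ρ_m.
Σt_A = 40.04 km; Σt_B = 27.3 km; Σ(ρt)_A = 111502.6; Σ(ρt)_B = 78624 (in km·kg/m³).
e = (40.04 − 27.3) − (111502.6 − 78624) / 3390 = 3.04 km.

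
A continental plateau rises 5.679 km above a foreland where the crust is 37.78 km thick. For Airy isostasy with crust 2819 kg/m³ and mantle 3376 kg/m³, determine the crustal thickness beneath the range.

Root depth r = h ρ_c / (ρ_m − ρ_c) = 5.679 km × 2819 / 557 = 28.74 km.
Total thickness = T + h + r = 37.78 km + 5.679 km + 28.74 km = 72.2 km.

72.2 km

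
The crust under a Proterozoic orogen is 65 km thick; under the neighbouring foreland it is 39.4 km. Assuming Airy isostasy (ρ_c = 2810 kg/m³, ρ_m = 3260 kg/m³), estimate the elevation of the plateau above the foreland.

3.53 km

Excess crust Δ = 65 km − 39.4 km = 25.6 km, split between elevation h and root r with h + r = Δ.
Airy balance ρ_c h = (ρ_m − ρ_c) r gives r = h ρ_c/(ρ_m − ρ_c), so h (1 + ρ_c/(ρ_m − ρ_c)) = Δ, i.e. h = Δ (ρ_m − ρ_c)/ρ_m.
h = 25.6 km × 450/3260 = 3.53 km.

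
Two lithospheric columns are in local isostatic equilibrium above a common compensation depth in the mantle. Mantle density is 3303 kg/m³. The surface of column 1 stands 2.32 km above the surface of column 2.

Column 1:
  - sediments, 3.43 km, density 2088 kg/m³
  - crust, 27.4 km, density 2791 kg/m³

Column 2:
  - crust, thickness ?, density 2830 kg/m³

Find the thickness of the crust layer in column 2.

Take the compensation level at the base of the deeper column (depth z_c below the surface of column 1) and equate Σ ρ_i t_i down to z_c; mantle fills any gap and the z_c terms cancel.
Column 1: 3.43×2088 + 27.4×2791 + (z_c − 30.83)×3303
Column 2: 2.32×0 + x×2830 + (z_c − 2.32 − 0 − x)×3303
The z_c×3303 term appears on both sides and cancels. Collect the known terms of each column as K = Σ(ρt)_known − 3303 × (depth of known layers): K_1 = 83635.24 − 3303×30.83 = −18196.25; K_2 = 0 − 3303×(2.32 + 0) = −7662.96.
Balance: K_1 = K_2 − x×(3303 − 2830), so x = (K_2 − K_1)/(3303 − 2830) = 10533.3/473 = 22.3 km.

22.3 km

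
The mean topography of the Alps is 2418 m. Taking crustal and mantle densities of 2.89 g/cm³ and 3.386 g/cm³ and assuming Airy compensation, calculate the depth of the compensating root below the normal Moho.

Equating mass per unit area of the two columns: the weight of the topography is balanced by the buoyancy of the root, ρ_c h = (ρ_m − ρ_c) r.
r = h · ρ_c / (ρ_m − ρ_c) = 2418 m × 2.89 / (3.386 − 2.89) = 14100 m.

14100 m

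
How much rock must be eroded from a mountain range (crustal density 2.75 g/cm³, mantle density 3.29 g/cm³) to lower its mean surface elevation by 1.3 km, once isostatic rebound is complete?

7.92 km

Net drop Δ = e − u = e − e ρ_c/ρ_m = e (ρ_m − ρ_c)/ρ_m.
e = Δ ρ_m/(ρ_m − ρ_c) = 1.3 km × 3.29/0.54 = 7.92 km.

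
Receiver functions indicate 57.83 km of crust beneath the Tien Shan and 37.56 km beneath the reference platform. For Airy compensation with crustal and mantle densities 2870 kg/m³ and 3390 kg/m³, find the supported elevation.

Excess crust Δ = 57.83 km − 37.56 km = 20.27 km, split between elevation h and root r with h + r = Δ.
Airy balance ρ_c h = (ρ_m − ρ_c) r gives r = h ρ_c/(ρ_m − ρ_c), so h (1 + ρ_c/(ρ_m − ρ_c)) = Δ, i.e. h = Δ (ρ_m − ρ_c)/ρ_m.
h = 20.27 km × 520/3390 = 3.11 km.

3.11 km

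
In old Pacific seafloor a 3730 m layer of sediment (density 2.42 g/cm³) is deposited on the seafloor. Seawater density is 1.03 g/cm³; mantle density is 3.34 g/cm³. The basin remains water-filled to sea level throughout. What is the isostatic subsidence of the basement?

2240 m

Submarine loading: the sediment displaces seawater, and the subsidence is in turn flooded, so s (ρ_m − ρ_w) = t (ρ_sed − ρ_w).
s = 3730 m × (2.42 − 1.03) / (3.34 − 1.03) = 2240 m.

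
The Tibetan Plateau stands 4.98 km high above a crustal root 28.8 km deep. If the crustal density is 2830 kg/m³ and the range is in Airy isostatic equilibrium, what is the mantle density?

Airy balance: ρ_c h = (ρ_m − ρ_c) r → ρ_m = ρ_c (1 + h/r).
ρ_m = 2830 × (1 + 4.98 km/28.8 km) = 3320 kg/m³.

3320 kg/m³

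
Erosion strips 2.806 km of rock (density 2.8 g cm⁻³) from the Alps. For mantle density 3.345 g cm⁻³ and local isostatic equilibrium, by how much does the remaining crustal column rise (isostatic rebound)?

Unloading: uplift u = e ρ_c/ρ_m = 2.806 km × 2.8/3.345 = 2.35 km.

2.35 km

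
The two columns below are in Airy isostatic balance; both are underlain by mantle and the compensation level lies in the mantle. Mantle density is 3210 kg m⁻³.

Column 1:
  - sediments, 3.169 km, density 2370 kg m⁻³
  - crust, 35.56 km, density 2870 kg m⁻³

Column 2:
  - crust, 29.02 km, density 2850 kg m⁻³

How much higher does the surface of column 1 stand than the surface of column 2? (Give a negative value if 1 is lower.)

1.34 km

For any compensation level in the mantle, the mantle terms cancel and isostasy reduces to e = (Σt_1 − Σt_2) − (Σ(ρt)_1 − Σ(ρt)_2) / ρ_m.
Σt_1 = 38.729 km; Σt_2 = 29.02 km; Σ(ρt)_1 = 109567.73; Σ(ρt)_2 = 82707 (in km·kg m⁻³).
e = (38.729 − 29.02) − (109567.73 − 82707) / 3210 = 1.34 km.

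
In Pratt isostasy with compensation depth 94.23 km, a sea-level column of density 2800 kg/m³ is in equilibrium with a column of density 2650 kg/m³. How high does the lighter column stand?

5.33 km

ρ_ref D = ρ (D + h) → h = D (ρ_ref − ρ)/ρ.
h = 94.23 km × (2800 − 2650)/2650 = 5.33 km.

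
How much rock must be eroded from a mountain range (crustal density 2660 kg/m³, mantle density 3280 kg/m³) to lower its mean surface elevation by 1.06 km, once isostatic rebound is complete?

5.61 km

Net drop Δ = e − u = e − e ρ_c/ρ_m = e (ρ_m − ρ_c)/ρ_m.
e = Δ ρ_m/(ρ_m − ρ_c) = 1.06 km × 3280/620 = 5.61 km.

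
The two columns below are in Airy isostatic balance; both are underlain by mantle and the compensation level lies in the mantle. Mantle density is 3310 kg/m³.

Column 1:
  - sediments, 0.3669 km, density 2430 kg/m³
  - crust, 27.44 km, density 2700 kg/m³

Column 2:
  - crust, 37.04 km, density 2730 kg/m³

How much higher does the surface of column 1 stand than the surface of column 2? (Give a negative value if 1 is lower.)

−1.34 km

For any compensation level in the mantle, the mantle terms cancel and isostasy reduces to e = (Σt_1 − Σt_2) − (Σ(ρt)_1 − Σ(ρt)_2) / ρ_m.
Σt_1 = 27.8069 km; Σt_2 = 37.04 km; Σ(ρt)_1 = 74979.567; Σ(ρt)_2 = 101119.2 (in km·kg/m³).
e = (27.8069 − 37.04) − (74979.567 − 101119.2) / 3310 = −1.34 km.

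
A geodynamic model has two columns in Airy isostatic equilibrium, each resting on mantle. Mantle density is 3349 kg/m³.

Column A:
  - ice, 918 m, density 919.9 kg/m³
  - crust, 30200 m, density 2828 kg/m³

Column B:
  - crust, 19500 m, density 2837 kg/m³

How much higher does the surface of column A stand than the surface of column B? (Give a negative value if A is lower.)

2380 m

For any compensation level in the mantle, the mantle terms cancel and isostasy reduces to e = (Σt_A − Σt_B) − (Σ(ρt)_A − Σ(ρt)_B) / ρ_m.
Σt_A = 31118 m; Σt_B = 19500 m; Σ(ρt)_A = 86250068.2; Σ(ρt)_B = 55321500 (in m·kg/m³).
e = (31118 − 19500) − (86250068.2 − 55321500) / 3349 = 2380 m.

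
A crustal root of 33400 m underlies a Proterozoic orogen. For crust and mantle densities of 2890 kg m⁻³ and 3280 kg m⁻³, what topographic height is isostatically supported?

4510 m

By Archimedes' principle applied to the lithosphere: ρ_c h = (ρ_m − ρ_c) r.
h = r (ρ_m − ρ_c) / ρ_c = 33400 m × (3280 − 2890) / 2890 = 4510 m.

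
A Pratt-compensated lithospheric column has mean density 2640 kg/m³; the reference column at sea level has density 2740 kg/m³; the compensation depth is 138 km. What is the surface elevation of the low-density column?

5.23 km

ρ_ref D = ρ (D + h) → h = D (ρ_ref − ρ)/ρ.
h = 138 km × (2740 − 2640)/2640 = 5.23 km.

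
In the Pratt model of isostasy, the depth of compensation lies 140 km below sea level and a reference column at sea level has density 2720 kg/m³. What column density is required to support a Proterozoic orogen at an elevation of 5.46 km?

Pratt balance: ρ_ref D = ρ (D + h).
ρ = ρ_ref D/(D + h) = 2720 × 140 km/(140 km + 5.46 km) = 2620 kg/m³.

2620 kg/m³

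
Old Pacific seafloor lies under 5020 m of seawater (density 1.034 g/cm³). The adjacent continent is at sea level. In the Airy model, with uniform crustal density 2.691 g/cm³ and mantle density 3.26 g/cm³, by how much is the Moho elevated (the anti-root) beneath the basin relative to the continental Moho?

14600 m

For local isostatic compensation: replacing crust with seawater at the top is compensated by replacing crust with mantle at the base: d (ρ_c − ρ_w) = a (ρ_m − ρ_c).
a = d (ρ_c − ρ_w)/(ρ_m − ρ_c) = 5020 m × 1.657/0.569 = 14600 m.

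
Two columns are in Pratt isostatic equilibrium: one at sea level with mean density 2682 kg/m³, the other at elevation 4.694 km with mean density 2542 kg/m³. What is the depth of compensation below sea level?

85.2 km

ρ_ref D = ρ (D + h) → D (ρ_ref − ρ) = ρ h.
D = ρ h/(ρ_ref − ρ) = 2542 × 4.694 km/(2682 − 2542) = 85.2 km.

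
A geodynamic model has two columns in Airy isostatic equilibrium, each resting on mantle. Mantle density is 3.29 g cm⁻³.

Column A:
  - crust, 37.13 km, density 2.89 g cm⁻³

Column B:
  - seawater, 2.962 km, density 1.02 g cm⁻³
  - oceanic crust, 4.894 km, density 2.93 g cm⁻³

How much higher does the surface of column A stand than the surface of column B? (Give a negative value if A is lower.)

For any compensation level in the mantle, the mantle terms cancel and isostasy reduces to e = (Σt_A − Σt_B) − (Σ(ρt)_A − Σ(ρt)_B) / ρ_m.
Σt_A = 37.13 km; Σt_B = 7.856 km; Σ(ρt)_A = 107.3057; Σ(ρt)_B = 17.36066 (in km·g cm⁻³).
e = (37.13 − 7.856) − (107.3057 − 17.36066) / 3.29 = 1.94 km.

1.94 km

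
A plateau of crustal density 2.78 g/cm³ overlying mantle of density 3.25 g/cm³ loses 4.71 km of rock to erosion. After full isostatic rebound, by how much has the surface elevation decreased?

Rebound u = e ρ_c/ρ_m = 4.71 km × 2.78/3.25 = 4.029 km.
Net surface drop = e − u = 4.71 km − 4.029 km = e (ρ_m − ρ_c)/ρ_m = 0.681 km.

0.681 km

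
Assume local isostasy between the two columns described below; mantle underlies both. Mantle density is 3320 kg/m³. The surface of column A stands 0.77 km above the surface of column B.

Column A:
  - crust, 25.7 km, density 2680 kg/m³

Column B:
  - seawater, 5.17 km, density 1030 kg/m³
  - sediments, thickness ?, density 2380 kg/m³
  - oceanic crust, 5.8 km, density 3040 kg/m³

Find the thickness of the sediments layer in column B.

0.456 km

Take the compensation level at the base of the deeper column (depth z_c below the surface of column A) and equate Σ ρ_i t_i down to z_c; mantle fills any gap and the z_c terms cancel.
Column A: 25.7×2680 + (z_c − 25.7)×3320
Column B: 0.77×0 + 5.17×1030 + x×2380 + 5.8×3040 + (z_c − 0.77 − 10.97 − x)×3320
The z_c×3320 term appears on both sides and cancels. Collect the known terms of each column as K = Σ(ρt)_known − 3320 × (depth of known layers): K_A = 68876 − 3320×25.7 = −16448; K_B = 22957.1 − 3320×(0.77 + 10.97) = −16019.7.
Balance: K_A = K_B − x×(3320 − 2380), so x = (K_B − K_A)/(3320 − 2380) = 428.3/940 = 0.456 km.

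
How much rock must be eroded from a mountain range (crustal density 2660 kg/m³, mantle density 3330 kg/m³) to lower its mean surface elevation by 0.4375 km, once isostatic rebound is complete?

2.17 km

Net drop Δ = e − u = e − e ρ_c/ρ_m = e (ρ_m − ρ_c)/ρ_m.
e = Δ ρ_m/(ρ_m − ρ_c) = 0.4375 km × 3330/670 = 2.17 km.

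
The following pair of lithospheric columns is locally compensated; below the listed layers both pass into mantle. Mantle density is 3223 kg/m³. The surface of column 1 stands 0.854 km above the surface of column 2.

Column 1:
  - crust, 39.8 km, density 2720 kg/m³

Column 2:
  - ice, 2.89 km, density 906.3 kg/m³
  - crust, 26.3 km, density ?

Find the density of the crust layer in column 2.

Take the compensation level at the base of the deeper column (depth z_c below the surface of column 1) and equate Σ ρ_i t_i down to z_c; mantle fills any gap and the z_c terms cancel.
Column 1: 39.8×2720 + (z_c − 39.8)×3223
Column 2: 0.854×0 + 2.89×906.3 + 26.3×ρ + (z_c − 0.854 − 29.19)×3223
The z_c×3223 term appears on both sides and cancels. Collect the known terms of each column as K = Σ(ρt)_known − 3223 × (depth of known layers): K_1 = 108256 − 3223×39.8 = −20019.4; K_2 = 2619.207 − 3223×(0.854 + 29.19) = −94212.605.
Balance: K_1 = K_2 + 26.3×ρ, so ρ = (K_1 − K_2)/26.3 = 74193.2/26.3 = 2820 kg/m³.

2820 kg/m³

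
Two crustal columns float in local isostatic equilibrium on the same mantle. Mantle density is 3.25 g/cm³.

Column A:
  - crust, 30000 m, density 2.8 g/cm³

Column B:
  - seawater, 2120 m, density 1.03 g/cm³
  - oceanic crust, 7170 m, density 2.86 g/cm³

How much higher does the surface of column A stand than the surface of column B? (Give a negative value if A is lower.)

For any compensation level in the mantle, the mantle terms cancel and isostasy reduces to e = (Σt_A − Σt_B) − (Σ(ρt)_A − Σ(ρt)_B) / ρ_m.
Σt_A = 30000 m; Σt_B = 9290 m; Σ(ρt)_A = 84000; Σ(ρt)_B = 22689.8 (in m·g/cm³).
e = (30000 − 9290) − (84000 − 22689.8) / 3.25 = 1850 m.

1850 m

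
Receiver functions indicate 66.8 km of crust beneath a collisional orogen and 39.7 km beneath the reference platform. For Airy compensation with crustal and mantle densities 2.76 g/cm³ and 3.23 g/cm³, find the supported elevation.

Excess crust Δ = 66.8 km − 39.7 km = 27.1 km, split between elevation h and root r with h + r = Δ.
Airy balance ρ_c h = (ρ_m − ρ_c) r gives r = h ρ_c/(ρ_m − ρ_c), so h (1 + ρ_c/(ρ_m − ρ_c)) = Δ, i.e. h = Δ (ρ_m − ρ_c)/ρ_m.
h = 27.1 km × 0.47/3.23 = 3.94 km.

3.94 km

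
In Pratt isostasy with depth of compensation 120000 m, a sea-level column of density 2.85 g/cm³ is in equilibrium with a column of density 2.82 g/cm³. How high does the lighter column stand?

1280 m

ρ_ref D = ρ (D + h) → h = D (ρ_ref − ρ)/ρ.
h = 120000 m × (2.85 − 2.82)/2.82 = 1280 m.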